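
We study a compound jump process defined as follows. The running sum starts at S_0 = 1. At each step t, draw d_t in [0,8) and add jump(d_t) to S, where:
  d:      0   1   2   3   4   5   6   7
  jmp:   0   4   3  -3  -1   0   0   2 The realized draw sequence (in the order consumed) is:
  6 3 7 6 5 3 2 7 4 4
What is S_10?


0

t=0: S=1, d=6, jump=0, S_1=1
t=1: S=1, d=3, jump=-3, S_2=-2
t=2: S=-2, d=7, jump=2, S_3=0
t=3: S=0, d=6, jump=0, S_4=0
t=4: S=0, d=5, jump=0, S_5=0
t=5: S=0, d=3, jump=-3, S_6=-3
t=6: S=-3, d=2, jump=3, S_7=0
t=7: S=0, d=7, jump=2, S_8=2
t=8: S=2, d=4, jump=-1, S_9=1
t=9: S=1, d=4, jump=-1, S_10=0


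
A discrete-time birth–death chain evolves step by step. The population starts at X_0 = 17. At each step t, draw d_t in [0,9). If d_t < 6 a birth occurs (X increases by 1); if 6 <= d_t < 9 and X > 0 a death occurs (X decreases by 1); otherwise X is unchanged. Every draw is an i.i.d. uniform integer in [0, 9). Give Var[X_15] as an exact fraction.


X can drop by at most 1 per step and X_0 = 17 > T = 15, so X_t >= 17 − t >= 2 > 0 for every t <= 15: the floor at 0 (the 'and X > 0' condition) never binds. Hence X_15 = X_0 + Σ_{t<15} Y_t with i.i.d. increments Y_t = y(d_t) ∈ {+1, −1, 0}.
Outcome values over d=0..8: [1, 1, 1, 1, 1, 1, -1, -1, -1]
Σy = 3, Σy² = 9, M = 9
μ = 3/9 = 1/3,  σ² = 9/9 − (1/3)² = 8/9
Independent increments: Var[X_15] = 15·σ² = 15·(8/9) = 40/3

40/3


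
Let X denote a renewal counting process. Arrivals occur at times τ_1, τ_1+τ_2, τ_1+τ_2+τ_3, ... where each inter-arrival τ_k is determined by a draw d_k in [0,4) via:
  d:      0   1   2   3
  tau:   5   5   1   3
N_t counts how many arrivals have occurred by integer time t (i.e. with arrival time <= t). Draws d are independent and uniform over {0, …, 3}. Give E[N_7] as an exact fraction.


Inter-arrival values over d=0..3: [5, 5, 1, 3]
Each d has probability 1/4, so the pmf of τ is: f(1) = 1/4, f(3) = 1/4, f(5) = 1/2
Renewal equation for m(n) = E[N_n]: condition on τ_1 = k (if k <= n, one arrival plus a fresh copy on the remaining n−k steps): m(n) = F(n) + Σ_{k<=n} f(k)·m(n−k), where F(n) = P(τ <= n) and m(0) = 0
m(1) = F(1) = 1/4
m(2) = F(2) + f(1)·m(1) = 1/4 + 1/4·1/4 = 5/16
m(3) = F(3) + f(1)·m(2) = 1/2 + 1/4·5/16 = 37/64
m(4) = F(4) + f(1)·m(3) + f(3)·m(1) = 1/2 + 1/4·37/64 + 1/4·1/4 = 181/256
m(5) = F(5) + f(1)·m(4) + f(3)·m(2) = 1 + 1/4·181/256 + 1/4·5/16 = 1285/1024
m(6) = F(6) + f(1)·m(5) + f(3)·m(3) + f(5)·m(1) = 1 + 1/4·1285/1024 + 1/4·37/64 + 1/2·1/4 = 6485/4096
m(7) = F(7) + f(1)·m(6) + f(3)·m(4) + f(5)·m(2) = 1 + 1/4·6485/4096 + 1/4·181/256 + 1/2·5/16 = 28325/16384
E[N_7] = m(7) = 28325/16384

28325/16384


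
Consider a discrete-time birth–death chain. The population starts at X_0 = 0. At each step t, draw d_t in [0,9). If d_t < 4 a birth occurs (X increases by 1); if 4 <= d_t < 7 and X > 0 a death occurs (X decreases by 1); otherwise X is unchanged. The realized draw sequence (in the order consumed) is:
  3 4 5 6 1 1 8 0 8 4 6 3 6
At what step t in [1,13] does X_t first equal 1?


t=0: X=0, d=3 → birth, X_1=1
t=1: X=1, d=4 → death, X_2=0
t=2: X=0, d=5 → hold, X_3=0
t=3: X=0, d=6 → hold, X_4=0
t=4: X=0, d=1 → birth, X_5=1
t=5: X=1, d=1 → birth, X_6=2
t=6: X=2, d=8 → hold, X_7=2
t=7: X=2, d=0 → birth, X_8=3
t=8: X=3, d=8 → hold, X_9=3
t=9: X=3, d=4 → death, X_10=2
t=10: X=2, d=6 → death, X_11=1
t=11: X=1, d=3 → birth, X_12=2
t=12: X=2, d=6 → death, X_13=1

1


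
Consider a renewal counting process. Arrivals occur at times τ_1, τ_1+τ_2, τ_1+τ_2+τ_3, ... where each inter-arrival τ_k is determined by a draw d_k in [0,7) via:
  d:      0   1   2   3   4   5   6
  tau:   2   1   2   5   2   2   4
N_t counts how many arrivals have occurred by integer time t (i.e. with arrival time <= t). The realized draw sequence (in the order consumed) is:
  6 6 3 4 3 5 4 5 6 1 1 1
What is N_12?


2

draw d_1=6: τ_1=4, arrival time A_1=4
draw d_2=6: τ_2=4, arrival time A_2=8
draw d_3=3: τ_3=5, arrival time A_3=13
draw d_4=4: τ_4=2, arrival time A_4=15
draw d_5=3: τ_5=5, arrival time A_5=20
draw d_6=5: τ_6=2, arrival time A_6=22
draw d_7=4: τ_7=2, arrival time A_7=24
draw d_8=5: τ_8=2, arrival time A_8=26
draw d_9=6: τ_9=4, arrival time A_9=30
draw d_10=1: τ_10=1, arrival time A_10=31
draw d_11=1: τ_11=1, arrival time A_11=32
draw d_12=1: τ_12=1, arrival time A_12=33
N_t over t=0..12: 0:0 1:0 2:0 3:0 4:1 5:1 6:1 7:1 8:2 9:2 10:2 11:2 12:2


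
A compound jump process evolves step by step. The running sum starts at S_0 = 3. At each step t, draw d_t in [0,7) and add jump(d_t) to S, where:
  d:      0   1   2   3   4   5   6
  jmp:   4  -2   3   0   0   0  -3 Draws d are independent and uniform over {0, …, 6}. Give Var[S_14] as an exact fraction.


524/7

Outcome values over d=0..6: [4, -2, 3, 0, 0, 0, -3]
Σy = 2, Σy² = 38, M = 7
μ = 2/7 = 2/7,  σ² = 38/7 − (2/7)² = 262/49
Independent increments: Var[S_14] = 14·σ² = 14·(262/49) = 524/7


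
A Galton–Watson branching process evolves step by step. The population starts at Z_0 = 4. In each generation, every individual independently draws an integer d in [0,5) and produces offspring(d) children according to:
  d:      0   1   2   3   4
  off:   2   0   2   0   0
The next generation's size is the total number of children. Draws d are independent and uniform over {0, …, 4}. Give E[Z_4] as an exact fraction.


Outcome values over d=0..4: [2, 0, 2, 0, 0]
Σy = 4, Σy² = 8, M = 5
μ = 4/5 = 4/5,  σ² = 8/5 − (4/5)² = 24/25
E[Z_0] = 4
E[Z_1] = 4/5·E[Z_0] = 16/5
E[Z_2] = 4/5·E[Z_1] = 64/25
E[Z_3] = 4/5·E[Z_2] = 256/125
E[Z_4] = 4/5·E[Z_3] = 1024/625

1024/625


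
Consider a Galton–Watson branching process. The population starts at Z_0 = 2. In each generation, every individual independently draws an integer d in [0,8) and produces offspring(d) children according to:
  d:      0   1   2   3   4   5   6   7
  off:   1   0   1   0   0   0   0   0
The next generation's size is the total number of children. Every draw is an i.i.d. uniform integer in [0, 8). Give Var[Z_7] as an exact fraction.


16383/134217728

Outcome values over d=0..7: [1, 0, 1, 0, 0, 0, 0, 0]
Σy = 2, Σy² = 2, M = 8
μ = 2/8 = 1/4,  σ² = 2/8 − (1/4)² = 3/16
V_0 = 0, E_0 = 2
V_1 = 3/16·E_0 + (1/4)²·V_0 = 3/8;  E_1 = 1/2
V_2 = 3/16·E_1 + (1/4)²·V_1 = 15/128;  E_2 = 1/8
V_3 = 3/16·E_2 + (1/4)²·V_2 = 63/2048;  E_3 = 1/32
V_4 = 3/16·E_3 + (1/4)²·V_3 = 255/32768;  E_4 = 1/128
V_5 = 3/16·E_4 + (1/4)²·V_4 = 1023/524288;  E_5 = 1/512
V_6 = 3/16·E_5 + (1/4)²·V_5 = 4095/8388608;  E_6 = 1/2048
V_7 = 3/16·E_6 + (1/4)²·V_6 = 16383/134217728;  E_7 = 1/8192


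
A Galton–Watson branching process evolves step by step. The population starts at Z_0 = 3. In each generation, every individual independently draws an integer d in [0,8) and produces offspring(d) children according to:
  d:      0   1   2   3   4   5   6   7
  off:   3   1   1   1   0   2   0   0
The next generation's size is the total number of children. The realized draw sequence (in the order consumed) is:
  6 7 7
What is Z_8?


gen 0: Z_0=3, draws=[6, 7, 7], offspring=[0, 0, 0], Z_1=0
gen 1: Z_1=0, draws=[], offspring=[], Z_2=0
gen 2: Z_2=0, draws=[], offspring=[], Z_3=0
gen 3: Z_3=0, draws=[], offspring=[], Z_4=0
gen 4: Z_4=0, draws=[], offspring=[], Z_5=0
gen 5: Z_5=0, draws=[], offspring=[], Z_6=0
gen 6: Z_6=0, draws=[], offspring=[], Z_7=0
gen 7: Z_7=0, draws=[], offspring=[], Z_8=0

0


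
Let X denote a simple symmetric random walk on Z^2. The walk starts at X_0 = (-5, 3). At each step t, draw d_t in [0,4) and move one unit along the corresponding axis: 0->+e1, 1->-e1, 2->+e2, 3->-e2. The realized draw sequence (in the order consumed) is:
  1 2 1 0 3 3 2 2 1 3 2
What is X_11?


t=0: X=(-5, 3), d=1 → -e1, X_1=(-6, 3)
t=1: X=(-6, 3), d=2 → +e2, X_2=(-6, 4)
t=2: X=(-6, 4), d=1 → -e1, X_3=(-7, 4)
t=3: X=(-7, 4), d=0 → +e1, X_4=(-6, 4)
t=4: X=(-6, 4), d=3 → -e2, X_5=(-6, 3)
t=5: X=(-6, 3), d=3 → -e2, X_6=(-6, 2)
t=6: X=(-6, 2), d=2 → +e2, X_7=(-6, 3)
t=7: X=(-6, 3), d=2 → +e2, X_8=(-6, 4)
t=8: X=(-6, 4), d=1 → -e1, X_9=(-7, 4)
t=9: X=(-7, 4), d=3 → -e2, X_10=(-7, 3)
t=10: X=(-7, 3), d=2 → +e2, X_11=(-7, 4)

(-7, 4)


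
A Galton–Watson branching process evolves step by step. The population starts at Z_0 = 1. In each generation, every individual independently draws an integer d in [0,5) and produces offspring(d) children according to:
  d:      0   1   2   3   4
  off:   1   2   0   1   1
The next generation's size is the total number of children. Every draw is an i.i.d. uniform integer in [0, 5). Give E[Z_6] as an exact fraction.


1

Outcome values over d=0..4: [1, 2, 0, 1, 1]
Σy = 5, Σy² = 7, M = 5
μ = 5/5 = 1,  σ² = 7/5 − (1)² = 2/5
E[Z_0] = 1
E[Z_1] = 1·E[Z_0] = 1
E[Z_2] = 1·E[Z_1] = 1
E[Z_3] = 1·E[Z_2] = 1
E[Z_4] = 1·E[Z_3] = 1
E[Z_5] = 1·E[Z_4] = 1
E[Z_6] = 1·E[Z_5] = 1


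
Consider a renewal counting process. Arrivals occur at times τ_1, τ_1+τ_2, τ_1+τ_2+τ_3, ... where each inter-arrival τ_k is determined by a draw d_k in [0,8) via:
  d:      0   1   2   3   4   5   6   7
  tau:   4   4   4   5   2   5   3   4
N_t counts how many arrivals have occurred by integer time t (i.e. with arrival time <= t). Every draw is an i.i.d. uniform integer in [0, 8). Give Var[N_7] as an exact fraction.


Inter-arrival values over d=0..7: [4, 4, 4, 5, 2, 5, 3, 4]
Each d has probability 1/8, so the pmf of τ is: f(2) = 1/8, f(3) = 1/8, f(4) = 1/2, f(5) = 1/4
Let p_n(j) = P(N_n = j), with p_0 = [1]. Condition on τ_1: p_n(0) = P(τ > n), and for j >= 1, p_n(j) = Σ_{k<=n} f(k)·p_{n−k}(j−1)
p_1 = [1]  (j = 0)
p_2 = [7/8, 1/8]  (j = 0..1)
p_3 = [3/4, 1/4]  (j = 0..1)
p_4 = [1/4, 47/64, 1/64]  (j = 0..2)
p_5 = [0, 61/64, 3/64]  (j = 0..2)
p_6 = [0, 13/16, 95/512, 1/512]  (j = 0..3)
p_7 = [0, 5/8, 47/128, 1/128]  (j = 0..3)
E[N_7] = Σ j·p_7(j) = 177/128;  E[N_7²] = Σ j²·p_7(j) = 277/128
Var[N_7] = 277/128 − (177/128)² = 4127/16384

4127/16384


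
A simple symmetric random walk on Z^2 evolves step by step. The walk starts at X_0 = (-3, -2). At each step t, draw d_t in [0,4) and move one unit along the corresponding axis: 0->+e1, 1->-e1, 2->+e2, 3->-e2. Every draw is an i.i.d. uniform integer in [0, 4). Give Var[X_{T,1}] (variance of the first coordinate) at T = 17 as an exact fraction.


17/2

Outcome values over d=0..3: [1, -1, 0, 0]
Σy = 0, Σy² = 2, M = 4
μ = 0/4 = 0,  σ² = 2/4 − (0)² = 1/2
Independent increments: Var[X_17] = 17·σ² = 17·(1/2) = 17/2


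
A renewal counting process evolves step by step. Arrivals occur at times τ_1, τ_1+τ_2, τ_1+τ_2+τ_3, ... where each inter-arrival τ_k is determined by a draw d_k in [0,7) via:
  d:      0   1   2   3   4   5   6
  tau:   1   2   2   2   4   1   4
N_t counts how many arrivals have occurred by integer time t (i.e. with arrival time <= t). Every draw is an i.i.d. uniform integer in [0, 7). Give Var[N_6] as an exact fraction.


10442509006/13841287201

Inter-arrival values over d=0..6: [1, 2, 2, 2, 4, 1, 4]
Each d has probability 1/7, so the pmf of τ is: f(1) = 2/7, f(2) = 3/7, f(4) = 2/7
Let p_n(j) = P(N_n = j), with p_0 = [1]. Condition on τ_1: p_n(0) = P(τ > n), and for j >= 1, p_n(j) = Σ_{k<=n} f(k)·p_{n−k}(j−1)
p_1 = [5/7, 2/7]  (j = 0..1)
p_2 = [2/7, 31/49, 4/49]  (j = 0..2)
p_3 = [2/7, 19/49, 104/343, 8/343]  (j = 0..3)
p_4 = [0, 24/49, 131/343, 292/2401, 16/2401]  (j = 0..4)
p_5 = [0, 16/49, 19/49, 82/343, 752/16807, 32/16807]  (j = 0..5)
p_6 = [0, 4/49, 166/343, 715/2401, 2024/16807, 1840/117649, 64/117649]  (j = 0..6)
E[N_6] = Σ j·p_6(j) = 294841/117649;  E[N_6²] = Σ j²·p_6(j) = 827663/117649
Var[N_6] = 827663/117649 − (294841/117649)² = 10442509006/13841287201


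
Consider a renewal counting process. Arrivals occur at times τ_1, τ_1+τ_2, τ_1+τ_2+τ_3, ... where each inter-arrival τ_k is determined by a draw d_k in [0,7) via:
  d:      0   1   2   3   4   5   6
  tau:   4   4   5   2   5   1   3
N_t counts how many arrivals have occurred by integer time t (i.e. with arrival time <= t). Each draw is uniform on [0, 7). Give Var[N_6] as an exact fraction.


5692995090/13841287201

Inter-arrival values over d=0..6: [4, 4, 5, 2, 5, 1, 3]
Each d has probability 1/7, so the pmf of τ is: f(1) = 1/7, f(2) = 1/7, f(3) = 1/7, f(4) = 2/7, f(5) = 2/7
Let p_n(j) = P(N_n = j), with p_0 = [1]. Condition on τ_1: p_n(0) = P(τ > n), and for j >= 1, p_n(j) = Σ_{k<=n} f(k)·p_{n−k}(j−1)
p_1 = [6/7, 1/7]  (j = 0..1)
p_2 = [5/7, 13/49, 1/49]  (j = 0..2)
p_3 = [4/7, 18/49, 20/343, 1/343]  (j = 0..3)
p_4 = [2/7, 29/49, 38/343, 27/2401, 1/2401]  (j = 0..4)
p_5 = [0, 37/49, 74/343, 65/2401, 34/16807, 1/16807]  (j = 0..5)
p_6 = [0, 4/7, 124/343, 146/2401, 99/16807, 41/117649, 1/117649]  (j = 0..6)
E[N_6] = Σ j·p_6(j) = 176737/117649;  E[N_6²] = Σ j²·p_6(j) = 313891/117649
Var[N_6] = 313891/117649 − (176737/117649)² = 5692995090/13841287201


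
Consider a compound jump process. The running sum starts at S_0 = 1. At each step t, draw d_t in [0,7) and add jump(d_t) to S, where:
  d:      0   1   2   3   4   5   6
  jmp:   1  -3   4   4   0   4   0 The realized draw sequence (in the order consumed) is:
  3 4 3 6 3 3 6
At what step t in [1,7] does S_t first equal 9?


3

t=0: S=1, d=3, jump=4, S_1=5
t=1: S=5, d=4, jump=0, S_2=5
t=2: S=5, d=3, jump=4, S_3=9
t=3: S=9, d=6, jump=0, S_4=9
t=4: S=9, d=3, jump=4, S_5=13
t=5: S=13, d=3, jump=4, S_6=17
t=6: S=17, d=6, jump=0, S_7=17


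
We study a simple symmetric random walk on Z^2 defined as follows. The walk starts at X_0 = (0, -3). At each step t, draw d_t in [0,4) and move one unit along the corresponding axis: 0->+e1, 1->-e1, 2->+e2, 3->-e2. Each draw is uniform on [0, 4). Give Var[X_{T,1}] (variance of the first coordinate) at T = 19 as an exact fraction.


Outcome values over d=0..3: [1, -1, 0, 0]
Σy = 0, Σy² = 2, M = 4
μ = 0/4 = 0,  σ² = 2/4 − (0)² = 1/2
Independent increments: Var[X_19] = 19·σ² = 19·(1/2) = 19/2

19/2


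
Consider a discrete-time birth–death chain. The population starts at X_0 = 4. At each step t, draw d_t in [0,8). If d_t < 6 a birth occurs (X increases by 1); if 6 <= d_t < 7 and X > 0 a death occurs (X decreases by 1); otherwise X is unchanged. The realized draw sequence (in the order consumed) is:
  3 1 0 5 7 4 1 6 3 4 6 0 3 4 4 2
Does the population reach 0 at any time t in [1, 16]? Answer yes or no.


t=0: X=4, d=3 → birth, X_1=5
t=1: X=5, d=1 → birth, X_2=6
t=2: X=6, d=0 → birth, X_3=7
t=3: X=7, d=5 → birth, X_4=8
t=4: X=8, d=7 → hold, X_5=8
t=5: X=8, d=4 → birth, X_6=9
t=6: X=9, d=1 → birth, X_7=10
t=7: X=10, d=6 → death, X_8=9
t=8: X=9, d=3 → birth, X_9=10
t=9: X=10, d=4 → birth, X_10=11
t=10: X=11, d=6 → death, X_11=10
t=11: X=10, d=0 → birth, X_12=11
t=12: X=11, d=3 → birth, X_13=12
t=13: X=12, d=4 → birth, X_14=13
t=14: X=13, d=4 → birth, X_15=14
t=15: X=14, d=2 → birth, X_16=15

no


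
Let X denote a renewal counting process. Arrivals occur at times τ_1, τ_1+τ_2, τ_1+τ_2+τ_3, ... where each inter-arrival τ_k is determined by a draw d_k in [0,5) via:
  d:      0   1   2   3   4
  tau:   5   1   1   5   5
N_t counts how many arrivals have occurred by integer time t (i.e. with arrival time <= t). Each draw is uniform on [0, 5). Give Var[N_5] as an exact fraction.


Inter-arrival values over d=0..4: [5, 1, 1, 5, 5]
Each d has probability 1/5, so the pmf of τ is: f(1) = 2/5, f(5) = 3/5
Let p_n(j) = P(N_n = j), with p_0 = [1]. Condition on τ_1: p_n(0) = P(τ > n), and for j >= 1, p_n(j) = Σ_{k<=n} f(k)·p_{n−k}(j−1)
p_1 = [3/5, 2/5]  (j = 0..1)
p_2 = [3/5, 6/25, 4/25]  (j = 0..2)
p_3 = [3/5, 6/25, 12/125, 8/125]  (j = 0..3)
p_4 = [3/5, 6/25, 12/125, 24/625, 16/625]  (j = 0..4)
p_5 = [0, 21/25, 12/125, 24/625, 48/3125, 32/3125]  (j = 0..5)
E[N_5] = Σ j·p_5(j) = 3937/3125;  E[N_5²] = Σ j²·p_5(j) = 6473/3125
Var[N_5] = 6473/3125 − (3937/3125)² = 4728156/9765625

4728156/9765625


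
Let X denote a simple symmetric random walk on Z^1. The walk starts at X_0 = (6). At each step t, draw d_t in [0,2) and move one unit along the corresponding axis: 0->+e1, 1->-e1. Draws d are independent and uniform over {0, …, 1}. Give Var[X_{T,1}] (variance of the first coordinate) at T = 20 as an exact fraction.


Outcome values over d=0..1: [1, -1]
Σy = 0, Σy² = 2, M = 2
μ = 0/2 = 0,  σ² = 2/2 − (0)² = 1
Independent increments: Var[X_20] = 20·σ² = 20·(1) = 20

20


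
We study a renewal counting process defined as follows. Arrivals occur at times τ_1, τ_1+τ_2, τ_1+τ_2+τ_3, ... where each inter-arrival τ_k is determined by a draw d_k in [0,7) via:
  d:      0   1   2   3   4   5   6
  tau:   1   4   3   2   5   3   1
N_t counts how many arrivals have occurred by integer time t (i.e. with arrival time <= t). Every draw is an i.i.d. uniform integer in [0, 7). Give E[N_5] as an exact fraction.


28200/16807

Inter-arrival values over d=0..6: [1, 4, 3, 2, 5, 3, 1]
Each d has probability 1/7, so the pmf of τ is: f(1) = 2/7, f(2) = 1/7, f(3) = 2/7, f(4) = 1/7, f(5) = 1/7
Renewal equation for m(n) = E[N_n]: condition on τ_1 = k (if k <= n, one arrival plus a fresh copy on the remaining n−k steps): m(n) = F(n) + Σ_{k<=n} f(k)·m(n−k), where F(n) = P(τ <= n) and m(0) = 0
m(1) = F(1) = 2/7
m(2) = F(2) + f(1)·m(1) = 3/7 + 2/7·2/7 = 25/49
m(3) = F(3) + f(1)·m(2) + f(2)·m(1) = 5/7 + 2/7·25/49 + 1/7·2/7 = 309/343
m(4) = F(4) + f(1)·m(3) + f(2)·m(2) + f(3)·m(1) = 6/7 + 2/7·309/343 + 1/7·25/49 + 2/7·2/7 = 3047/2401
m(5) = F(5) + f(1)·m(4) + f(2)·m(3) + f(3)·m(2) + f(4)·m(1) = 1 + 2/7·3047/2401 + 1/7·309/343 + 2/7·25/49 + 1/7·2/7 = 28200/16807
E[N_5] = m(5) = 28200/16807


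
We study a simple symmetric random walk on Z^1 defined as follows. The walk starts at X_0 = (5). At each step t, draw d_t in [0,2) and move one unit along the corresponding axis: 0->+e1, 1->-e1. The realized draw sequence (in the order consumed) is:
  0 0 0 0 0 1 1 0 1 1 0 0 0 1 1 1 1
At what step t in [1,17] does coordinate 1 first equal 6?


1

t=0: X=(5), d=0 → +e1, X_1=(6)
t=1: X=(6), d=0 → +e1, X_2=(7)
t=2: X=(7), d=0 → +e1, X_3=(8)
t=3: X=(8), d=0 → +e1, X_4=(9)
t=4: X=(9), d=0 → +e1, X_5=(10)
t=5: X=(10), d=1 → -e1, X_6=(9)
t=6: X=(9), d=1 → -e1, X_7=(8)
t=7: X=(8), d=0 → +e1, X_8=(9)
t=8: X=(9), d=1 → -e1, X_9=(8)
t=9: X=(8), d=1 → -e1, X_10=(7)
t=10: X=(7), d=0 → +e1, X_11=(8)
t=11: X=(8), d=0 → +e1, X_12=(9)
t=12: X=(9), d=0 → +e1, X_13=(10)
t=13: X=(10), d=1 → -e1, X_14=(9)
t=14: X=(9), d=1 → -e1, X_15=(8)
t=15: X=(8), d=1 → -e1, X_16=(7)
t=16: X=(7), d=1 → -e1, X_17=(6)


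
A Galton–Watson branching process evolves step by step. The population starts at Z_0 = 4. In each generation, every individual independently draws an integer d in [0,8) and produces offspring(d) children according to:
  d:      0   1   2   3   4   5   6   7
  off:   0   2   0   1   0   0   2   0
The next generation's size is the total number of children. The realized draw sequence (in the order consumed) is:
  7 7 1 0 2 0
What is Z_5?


gen 0: Z_0=4, draws=[7, 7, 1, 0], offspring=[0, 0, 2, 0], Z_1=2
gen 1: Z_1=2, draws=[2, 0], offspring=[0, 0], Z_2=0
gen 2: Z_2=0, draws=[], offspring=[], Z_3=0
gen 3: Z_3=0, draws=[], offspring=[], Z_4=0
gen 4: Z_4=0, draws=[], offspring=[], Z_5=0

0


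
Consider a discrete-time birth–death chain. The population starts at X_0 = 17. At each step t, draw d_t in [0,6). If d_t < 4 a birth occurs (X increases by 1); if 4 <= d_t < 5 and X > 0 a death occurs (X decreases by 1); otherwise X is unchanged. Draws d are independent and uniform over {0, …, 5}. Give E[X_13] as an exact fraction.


47/2

X can drop by at most 1 per step and X_0 = 17 > T = 13, so X_t >= 17 − t >= 4 > 0 for every t <= 13: the floor at 0 (the 'and X > 0' condition) never binds. Hence X_13 = X_0 + Σ_{t<13} Y_t with i.i.d. increments Y_t = y(d_t) ∈ {+1, −1, 0}.
Outcome values over d=0..5: [1, 1, 1, 1, -1, 0]
Σy = 3, Σy² = 5, M = 6
μ = 3/6 = 1/2,  σ² = 5/6 − (1/2)² = 7/12
E[X_13] = 17 + 13·(1/2) = 47/2


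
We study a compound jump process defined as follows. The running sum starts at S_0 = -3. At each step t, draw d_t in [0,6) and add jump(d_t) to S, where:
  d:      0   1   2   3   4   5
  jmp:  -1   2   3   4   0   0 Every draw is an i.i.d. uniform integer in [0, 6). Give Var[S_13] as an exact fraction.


Outcome values over d=0..5: [-1, 2, 3, 4, 0, 0]
Σy = 8, Σy² = 30, M = 6
μ = 8/6 = 4/3,  σ² = 30/6 − (4/3)² = 29/9
Independent increments: Var[S_13] = 13·σ² = 13·(29/9) = 377/9

377/9


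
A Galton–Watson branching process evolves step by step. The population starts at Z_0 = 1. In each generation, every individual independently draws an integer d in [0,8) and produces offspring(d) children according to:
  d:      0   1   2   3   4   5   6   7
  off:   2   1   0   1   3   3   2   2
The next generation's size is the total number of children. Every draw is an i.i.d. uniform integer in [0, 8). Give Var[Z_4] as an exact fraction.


Outcome values over d=0..7: [2, 1, 0, 1, 3, 3, 2, 2]
Σy = 14, Σy² = 32, M = 8
μ = 14/8 = 7/4,  σ² = 32/8 − (7/4)² = 15/16
V_0 = 0, E_0 = 1
V_1 = 15/16·E_0 + (7/4)²·V_0 = 15/16;  E_1 = 7/4
V_2 = 15/16·E_1 + (7/4)²·V_1 = 1155/256;  E_2 = 49/16
V_3 = 15/16·E_2 + (7/4)²·V_2 = 68355/4096;  E_3 = 343/64
V_4 = 15/16·E_3 + (7/4)²·V_3 = 3678675/65536;  E_4 = 2401/256

3678675/65536


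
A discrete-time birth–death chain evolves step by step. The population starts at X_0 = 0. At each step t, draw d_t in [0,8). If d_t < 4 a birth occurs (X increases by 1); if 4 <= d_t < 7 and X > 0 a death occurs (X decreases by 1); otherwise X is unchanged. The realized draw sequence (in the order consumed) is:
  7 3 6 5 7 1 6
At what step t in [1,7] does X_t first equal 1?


2

t=0: X=0, d=7 → hold, X_1=0
t=1: X=0, d=3 → birth, X_2=1
t=2: X=1, d=6 → death, X_3=0
t=3: X=0, d=5 → hold, X_4=0
t=4: X=0, d=7 → hold, X_5=0
t=5: X=0, d=1 → birth, X_6=1
t=6: X=1, d=6 → death, X_7=0


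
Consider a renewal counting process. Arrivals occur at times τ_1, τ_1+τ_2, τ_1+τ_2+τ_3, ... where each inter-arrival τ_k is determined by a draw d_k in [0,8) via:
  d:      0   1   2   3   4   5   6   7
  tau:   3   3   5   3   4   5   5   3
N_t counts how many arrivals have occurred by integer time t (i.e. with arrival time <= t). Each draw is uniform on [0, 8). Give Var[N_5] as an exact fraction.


0

Inter-arrival values over d=0..7: [3, 3, 5, 3, 4, 5, 5, 3]
Each d has probability 1/8, so the pmf of τ is: f(3) = 1/2, f(4) = 1/8, f(5) = 3/8
Let p_n(j) = P(N_n = j), with p_0 = [1]. Condition on τ_1: p_n(0) = P(τ > n), and for j >= 1, p_n(j) = Σ_{k<=n} f(k)·p_{n−k}(j−1)
p_1 = [1]  (j = 0)
p_2 = [1]  (j = 0)
p_3 = [1/2, 1/2]  (j = 0..1)
p_4 = [3/8, 5/8]  (j = 0..1)
p_5 = [0, 1]  (j = 0..1)
E[N_5] = Σ j·p_5(j) = 1;  E[N_5²] = Σ j²·p_5(j) = 1
Var[N_5] = 1 − (1)² = 0


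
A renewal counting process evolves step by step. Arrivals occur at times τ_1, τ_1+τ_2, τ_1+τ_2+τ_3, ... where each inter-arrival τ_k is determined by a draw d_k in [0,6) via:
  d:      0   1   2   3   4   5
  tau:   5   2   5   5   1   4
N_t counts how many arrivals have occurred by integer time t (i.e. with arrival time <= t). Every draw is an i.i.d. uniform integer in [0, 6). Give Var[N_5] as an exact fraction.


Inter-arrival values over d=0..5: [5, 2, 5, 5, 1, 4]
Each d has probability 1/6, so the pmf of τ is: f(1) = 1/6, f(2) = 1/6, f(4) = 1/6, f(5) = 1/2
Let p_n(j) = P(N_n = j), with p_0 = [1]. Condition on τ_1: p_n(0) = P(τ > n), and for j >= 1, p_n(j) = Σ_{k<=n} f(k)·p_{n−k}(j−1)
p_1 = [5/6, 1/6]  (j = 0..1)
p_2 = [2/3, 11/36, 1/36]  (j = 0..2)
p_3 = [2/3, 1/4, 17/216, 1/216]  (j = 0..3)
p_4 = [1/2, 7/18, 5/54, 23/1296, 1/1296]  (j = 0..4)
p_5 = [0, 5/6, 29/216, 37/1296, 29/7776, 1/7776]  (j = 0..5)
E[N_5] = Σ j·p_5(j) = 9355/7776;  E[N_5²] = Σ j²·p_5(j) = 4381/2592
Var[N_5] = 4381/2592 − (9355/7776)² = 14683943/60466176

14683943/60466176


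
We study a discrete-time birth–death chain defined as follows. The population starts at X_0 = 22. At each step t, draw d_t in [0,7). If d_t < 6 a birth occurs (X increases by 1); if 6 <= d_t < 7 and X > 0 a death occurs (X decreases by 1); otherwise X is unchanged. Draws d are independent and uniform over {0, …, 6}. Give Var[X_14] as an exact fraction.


X can drop by at most 1 per step and X_0 = 22 > T = 14, so X_t >= 22 − t >= 8 > 0 for every t <= 14: the floor at 0 (the 'and X > 0' condition) never binds. Hence X_14 = X_0 + Σ_{t<14} Y_t with i.i.d. increments Y_t = y(d_t) ∈ {+1, −1, 0}.
Outcome values over d=0..6: [1, 1, 1, 1, 1, 1, -1]
Σy = 5, Σy² = 7, M = 7
μ = 5/7 = 5/7,  σ² = 7/7 − (5/7)² = 24/49
Independent increments: Var[X_14] = 14·σ² = 14·(24/49) = 48/7

48/7


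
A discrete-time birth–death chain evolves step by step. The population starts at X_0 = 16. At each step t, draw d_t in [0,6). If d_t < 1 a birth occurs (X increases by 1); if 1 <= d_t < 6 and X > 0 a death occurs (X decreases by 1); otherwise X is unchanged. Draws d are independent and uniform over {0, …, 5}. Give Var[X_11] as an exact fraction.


X can drop by at most 1 per step and X_0 = 16 > T = 11, so X_t >= 16 − t >= 5 > 0 for every t <= 11: the floor at 0 (the 'and X > 0' condition) never binds. Hence X_11 = X_0 + Σ_{t<11} Y_t with i.i.d. increments Y_t = y(d_t) ∈ {+1, −1, 0}.
Outcome values over d=0..5: [1, -1, -1, -1, -1, -1]
Σy = -4, Σy² = 6, M = 6
μ = -4/6 = -2/3,  σ² = 6/6 − (-2/3)² = 5/9
Independent increments: Var[X_11] = 11·σ² = 11·(5/9) = 55/9

55/9


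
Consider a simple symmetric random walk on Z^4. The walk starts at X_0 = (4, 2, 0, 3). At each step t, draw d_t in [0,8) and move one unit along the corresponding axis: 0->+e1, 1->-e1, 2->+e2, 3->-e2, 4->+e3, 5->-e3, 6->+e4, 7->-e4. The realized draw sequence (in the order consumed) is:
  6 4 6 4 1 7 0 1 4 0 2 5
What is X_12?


t=0: X=(4, 2, 0, 3), d=6 → +e4, X_1=(4, 2, 0, 4)
t=1: X=(4, 2, 0, 4), d=4 → +e3, X_2=(4, 2, 1, 4)
t=2: X=(4, 2, 1, 4), d=6 → +e4, X_3=(4, 2, 1, 5)
t=3: X=(4, 2, 1, 5), d=4 → +e3, X_4=(4, 2, 2, 5)
t=4: X=(4, 2, 2, 5), d=1 → -e1, X_5=(3, 2, 2, 5)
t=5: X=(3, 2, 2, 5), d=7 → -e4, X_6=(3, 2, 2, 4)
t=6: X=(3, 2, 2, 4), d=0 → +e1, X_7=(4, 2, 2, 4)
t=7: X=(4, 2, 2, 4), d=1 → -e1, X_8=(3, 2, 2, 4)
t=8: X=(3, 2, 2, 4), d=4 → +e3, X_9=(3, 2, 3, 4)
t=9: X=(3, 2, 3, 4), d=0 → +e1, X_10=(4, 2, 3, 4)
t=10: X=(4, 2, 3, 4), d=2 → +e2, X_11=(4, 3, 3, 4)
t=11: X=(4, 3, 3, 4), d=5 → -e3, X_12=(4, 3, 2, 4)

(4, 3, 2, 4)


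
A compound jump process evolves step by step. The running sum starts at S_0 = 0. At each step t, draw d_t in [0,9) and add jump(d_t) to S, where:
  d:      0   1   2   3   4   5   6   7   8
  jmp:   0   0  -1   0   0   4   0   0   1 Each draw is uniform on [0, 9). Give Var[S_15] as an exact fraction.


Outcome values over d=0..8: [0, 0, -1, 0, 0, 4, 0, 0, 1]
Σy = 4, Σy² = 18, M = 9
μ = 4/9 = 4/9,  σ² = 18/9 − (4/9)² = 146/81
Independent increments: Var[S_15] = 15·σ² = 15·(146/81) = 730/27

730/27


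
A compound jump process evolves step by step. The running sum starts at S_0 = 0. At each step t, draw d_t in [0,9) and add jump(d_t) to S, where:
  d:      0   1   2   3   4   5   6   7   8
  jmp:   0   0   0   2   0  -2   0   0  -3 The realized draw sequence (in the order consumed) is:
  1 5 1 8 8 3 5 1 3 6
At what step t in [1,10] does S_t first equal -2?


t=0: S=0, d=1, jump=0, S_1=0
t=1: S=0, d=5, jump=-2, S_2=-2
t=2: S=-2, d=1, jump=0, S_3=-2
t=3: S=-2, d=8, jump=-3, S_4=-5
t=4: S=-5, d=8, jump=-3, S_5=-8
t=5: S=-8, d=3, jump=2, S_6=-6
t=6: S=-6, d=5, jump=-2, S_7=-8
t=7: S=-8, d=1, jump=0, S_8=-8
t=8: S=-8, d=3, jump=2, S_9=-6
t=9: S=-6, d=6, jump=0, S_10=-6

2


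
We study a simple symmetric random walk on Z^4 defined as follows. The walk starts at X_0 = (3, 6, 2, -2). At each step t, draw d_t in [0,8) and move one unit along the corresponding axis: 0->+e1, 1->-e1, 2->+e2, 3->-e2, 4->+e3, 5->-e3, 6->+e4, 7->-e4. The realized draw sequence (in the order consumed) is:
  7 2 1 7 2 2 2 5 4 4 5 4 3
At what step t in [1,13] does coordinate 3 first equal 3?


t=0: X=(3, 6, 2, -2), d=7 → -e4, X_1=(3, 6, 2, -3)
t=1: X=(3, 6, 2, -3), d=2 → +e2, X_2=(3, 7, 2, -3)
t=2: X=(3, 7, 2, -3), d=1 → -e1, X_3=(2, 7, 2, -3)
t=3: X=(2, 7, 2, -3), d=7 → -e4, X_4=(2, 7, 2, -4)
t=4: X=(2, 7, 2, -4), d=2 → +e2, X_5=(2, 8, 2, -4)
t=5: X=(2, 8, 2, -4), d=2 → +e2, X_6=(2, 9, 2, -4)
t=6: X=(2, 9, 2, -4), d=2 → +e2, X_7=(2, 10, 2, -4)
t=7: X=(2, 10, 2, -4), d=5 → -e3, X_8=(2, 10, 1, -4)
t=8: X=(2, 10, 1, -4), d=4 → +e3, X_9=(2, 10, 2, -4)
t=9: X=(2, 10, 2, -4), d=4 → +e3, X_10=(2, 10, 3, -4)
t=10: X=(2, 10, 3, -4), d=5 → -e3, X_11=(2, 10, 2, -4)
t=11: X=(2, 10, 2, -4), d=4 → +e3, X_12=(2, 10, 3, -4)
t=12: X=(2, 10, 3, -4), d=3 → -e2, X_13=(2, 9, 3, -4)

10


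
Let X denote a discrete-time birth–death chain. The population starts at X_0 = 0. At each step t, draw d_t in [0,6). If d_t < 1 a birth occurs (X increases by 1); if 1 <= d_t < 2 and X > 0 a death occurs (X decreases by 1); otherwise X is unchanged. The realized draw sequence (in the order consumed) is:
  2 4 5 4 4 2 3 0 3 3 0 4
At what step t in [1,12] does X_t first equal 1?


8

t=0: X=0, d=2 → hold, X_1=0
t=1: X=0, d=4 → hold, X_2=0
t=2: X=0, d=5 → hold, X_3=0
t=3: X=0, d=4 → hold, X_4=0
t=4: X=0, d=4 → hold, X_5=0
t=5: X=0, d=2 → hold, X_6=0
t=6: X=0, d=3 → hold, X_7=0
t=7: X=0, d=0 → birth, X_8=1
t=8: X=1, d=3 → hold, X_9=1
t=9: X=1, d=3 → hold, X_10=1
t=10: X=1, d=0 → birth, X_11=2
t=11: X=2, d=4 → hold, X_12=2


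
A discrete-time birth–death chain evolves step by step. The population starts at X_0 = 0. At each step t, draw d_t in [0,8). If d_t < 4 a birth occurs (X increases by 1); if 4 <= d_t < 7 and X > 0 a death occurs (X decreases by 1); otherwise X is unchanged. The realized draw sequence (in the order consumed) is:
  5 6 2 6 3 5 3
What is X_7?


t=0: X=0, d=5 → hold, X_1=0
t=1: X=0, d=6 → hold, X_2=0
t=2: X=0, d=2 → birth, X_3=1
t=3: X=1, d=6 → death, X_4=0
t=4: X=0, d=3 → birth, X_5=1
t=5: X=1, d=5 → death, X_6=0
t=6: X=0, d=3 → birth, X_7=1

1


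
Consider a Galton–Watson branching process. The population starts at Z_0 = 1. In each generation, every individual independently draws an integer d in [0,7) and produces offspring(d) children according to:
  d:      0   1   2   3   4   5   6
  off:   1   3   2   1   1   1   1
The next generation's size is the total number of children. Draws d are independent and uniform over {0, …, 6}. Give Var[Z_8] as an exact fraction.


8167050580000000/33232930569601

Outcome values over d=0..6: [1, 3, 2, 1, 1, 1, 1]
Σy = 10, Σy² = 18, M = 7
μ = 10/7 = 10/7,  σ² = 18/7 − (10/7)² = 26/49
V_0 = 0, E_0 = 1
V_1 = 26/49·E_0 + (10/7)²·V_0 = 26/49;  E_1 = 10/7
V_2 = 26/49·E_1 + (10/7)²·V_1 = 4420/2401;  E_2 = 100/49
V_3 = 26/49·E_2 + (10/7)²·V_2 = 569400/117649;  E_3 = 1000/343
V_4 = 26/49·E_3 + (10/7)²·V_3 = 65858000/5764801;  E_4 = 10000/2401
V_5 = 26/49·E_4 + (10/7)²·V_4 = 7210060000/282475249;  E_5 = 100000/16807
V_6 = 26/49·E_5 + (10/7)²·V_5 = 764704200000/13841287201;  E_6 = 1000000/117649
V_7 = 26/49·E_6 + (10/7)²·V_6 = 79529294000000/678223072849;  E_7 = 10000000/823543
V_8 = 26/49·E_7 + (10/7)²·V_7 = 8167050580000000/33232930569601;  E_8 = 100000000/5764801


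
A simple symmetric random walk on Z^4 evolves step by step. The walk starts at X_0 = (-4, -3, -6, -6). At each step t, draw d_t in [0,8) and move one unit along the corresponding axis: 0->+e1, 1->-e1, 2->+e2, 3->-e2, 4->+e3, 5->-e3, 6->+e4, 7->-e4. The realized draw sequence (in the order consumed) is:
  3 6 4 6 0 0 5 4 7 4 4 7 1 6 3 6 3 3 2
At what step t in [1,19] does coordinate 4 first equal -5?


t=0: X=(-4, -3, -6, -6), d=3 → -e2, X_1=(-4, -4, -6, -6)
t=1: X=(-4, -4, -6, -6), d=6 → +e4, X_2=(-4, -4, -6, -5)
t=2: X=(-4, -4, -6, -5), d=4 → +e3, X_3=(-4, -4, -5, -5)
t=3: X=(-4, -4, -5, -5), d=6 → +e4, X_4=(-4, -4, -5, -4)
t=4: X=(-4, -4, -5, -4), d=0 → +e1, X_5=(-3, -4, -5, -4)
t=5: X=(-3, -4, -5, -4), d=0 → +e1, X_6=(-2, -4, -5, -4)
t=6: X=(-2, -4, -5, -4), d=5 → -e3, X_7=(-2, -4, -6, -4)
t=7: X=(-2, -4, -6, -4), d=4 → +e3, X_8=(-2, -4, -5, -4)
t=8: X=(-2, -4, -5, -4), d=7 → -e4, X_9=(-2, -4, -5, -5)
t=9: X=(-2, -4, -5, -5), d=4 → +e3, X_10=(-2, -4, -4, -5)
t=10: X=(-2, -4, -4, -5), d=4 → +e3, X_11=(-2, -4, -3, -5)
t=11: X=(-2, -4, -3, -5), d=7 → -e4, X_12=(-2, -4, -3, -6)
t=12: X=(-2, -4, -3, -6), d=1 → -e1, X_13=(-3, -4, -3, -6)
t=13: X=(-3, -4, -3, -6), d=6 → +e4, X_14=(-3, -4, -3, -5)
t=14: X=(-3, -4, -3, -5), d=3 → -e2, X_15=(-3, -5, -3, -5)
t=15: X=(-3, -5, -3, -5), d=6 → +e4, X_16=(-3, -5, -3, -4)
t=16: X=(-3, -5, -3, -4), d=3 → -e2, X_17=(-3, -6, -3, -4)
t=17: X=(-3, -6, -3, -4), d=3 → -e2, X_18=(-3, -7, -3, -4)
t=18: X=(-3, -7, -3, -4), d=2 → +e2, X_19=(-3, -6, -3, -4)

2


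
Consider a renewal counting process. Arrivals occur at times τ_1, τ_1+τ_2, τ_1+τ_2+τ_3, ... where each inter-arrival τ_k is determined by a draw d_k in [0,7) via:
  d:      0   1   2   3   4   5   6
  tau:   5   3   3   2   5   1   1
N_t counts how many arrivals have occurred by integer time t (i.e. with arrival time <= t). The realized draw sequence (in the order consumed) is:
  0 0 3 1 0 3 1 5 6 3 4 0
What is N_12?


draw d_1=0: τ_1=5, arrival time A_1=5
draw d_2=0: τ_2=5, arrival time A_2=10
draw d_3=3: τ_3=2, arrival time A_3=12
draw d_4=1: τ_4=3, arrival time A_4=15
draw d_5=0: τ_5=5, arrival time A_5=20
draw d_6=3: τ_6=2, arrival time A_6=22
draw d_7=1: τ_7=3, arrival time A_7=25
draw d_8=5: τ_8=1, arrival time A_8=26
draw d_9=6: τ_9=1, arrival time A_9=27
draw d_10=3: τ_10=2, arrival time A_10=29
draw d_11=4: τ_11=5, arrival time A_11=34
draw d_12=0: τ_12=5, arrival time A_12=39
N_t over t=0..12: 0:0 1:0 2:0 3:0 4:0 5:1 6:1 7:1 8:1 9:1 10:2 11:2 12:3

3


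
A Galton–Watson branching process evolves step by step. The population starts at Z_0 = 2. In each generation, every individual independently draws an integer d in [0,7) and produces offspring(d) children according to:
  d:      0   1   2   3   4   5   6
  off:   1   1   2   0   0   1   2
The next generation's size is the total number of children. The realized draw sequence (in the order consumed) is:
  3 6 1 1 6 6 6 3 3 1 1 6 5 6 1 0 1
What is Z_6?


5

gen 0: Z_0=2, draws=[3, 6], offspring=[0, 2], Z_1=2
gen 1: Z_1=2, draws=[1, 1], offspring=[1, 1], Z_2=2
gen 2: Z_2=2, draws=[6, 6], offspring=[2, 2], Z_3=4
gen 3: Z_3=4, draws=[6, 3, 3, 1], offspring=[2, 0, 0, 1], Z_4=3
gen 4: Z_4=3, draws=[1, 6, 5], offspring=[1, 2, 1], Z_5=4
gen 5: Z_5=4, draws=[6, 1, 0, 1], offspring=[2, 1, 1, 1], Z_6=5


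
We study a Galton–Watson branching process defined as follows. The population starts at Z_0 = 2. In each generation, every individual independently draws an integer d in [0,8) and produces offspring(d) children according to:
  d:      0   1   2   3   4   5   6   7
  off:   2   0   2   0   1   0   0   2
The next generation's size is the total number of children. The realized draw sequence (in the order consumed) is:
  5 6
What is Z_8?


gen 0: Z_0=2, draws=[5, 6], offspring=[0, 0], Z_1=0
gen 1: Z_1=0, draws=[], offspring=[], Z_2=0
gen 2: Z_2=0, draws=[], offspring=[], Z_3=0
gen 3: Z_3=0, draws=[], offspring=[], Z_4=0
gen 4: Z_4=0, draws=[], offspring=[], Z_5=0
gen 5: Z_5=0, draws=[], offspring=[], Z_6=0
gen 6: Z_6=0, draws=[], offspring=[], Z_7=0
gen 7: Z_7=0, draws=[], offspring=[], Z_8=0

0


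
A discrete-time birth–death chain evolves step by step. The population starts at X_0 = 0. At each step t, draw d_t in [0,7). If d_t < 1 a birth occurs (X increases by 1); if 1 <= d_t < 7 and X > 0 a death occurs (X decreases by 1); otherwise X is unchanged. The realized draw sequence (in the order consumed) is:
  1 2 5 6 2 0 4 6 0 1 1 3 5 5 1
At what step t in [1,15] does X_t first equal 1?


6

t=0: X=0, d=1 → hold, X_1=0
t=1: X=0, d=2 → hold, X_2=0
t=2: X=0, d=5 → hold, X_3=0
t=3: X=0, d=6 → hold, X_4=0
t=4: X=0, d=2 → hold, X_5=0
t=5: X=0, d=0 → birth, X_6=1
t=6: X=1, d=4 → death, X_7=0
t=7: X=0, d=6 → hold, X_8=0
t=8: X=0, d=0 → birth, X_9=1
t=9: X=1, d=1 → death, X_10=0
t=10: X=0, d=1 → hold, X_11=0
t=11: X=0, d=3 → hold, X_12=0
t=12: X=0, d=5 → hold, X_13=0
t=13: X=0, d=5 → hold, X_14=0
t=14: X=0, d=1 → hold, X_15=0


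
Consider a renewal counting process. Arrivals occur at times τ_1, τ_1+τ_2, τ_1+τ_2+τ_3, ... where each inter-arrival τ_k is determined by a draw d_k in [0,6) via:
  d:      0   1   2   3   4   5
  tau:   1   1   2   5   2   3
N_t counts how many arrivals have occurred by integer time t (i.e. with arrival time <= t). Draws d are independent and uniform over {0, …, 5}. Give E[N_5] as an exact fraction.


995/486

Inter-arrival values over d=0..5: [1, 1, 2, 5, 2, 3]
Each d has probability 1/6, so the pmf of τ is: f(1) = 1/3, f(2) = 1/3, f(3) = 1/6, f(5) = 1/6
Renewal equation for m(n) = E[N_n]: condition on τ_1 = k (if k <= n, one arrival plus a fresh copy on the remaining n−k steps): m(n) = F(n) + Σ_{k<=n} f(k)·m(n−k), where F(n) = P(τ <= n) and m(0) = 0
m(1) = F(1) = 1/3
m(2) = F(2) + f(1)·m(1) = 2/3 + 1/3·1/3 = 7/9
m(3) = F(3) + f(1)·m(2) + f(2)·m(1) = 5/6 + 1/3·7/9 + 1/3·1/3 = 65/54
m(4) = F(4) + f(1)·m(3) + f(2)·m(2) + f(3)·m(1) = 5/6 + 1/3·65/54 + 1/3·7/9 + 1/6·1/3 = 251/162
m(5) = F(5) + f(1)·m(4) + f(2)·m(3) + f(3)·m(2) = 1 + 1/3·251/162 + 1/3·65/54 + 1/6·7/9 = 995/486
E[N_5] = m(5) = 995/486


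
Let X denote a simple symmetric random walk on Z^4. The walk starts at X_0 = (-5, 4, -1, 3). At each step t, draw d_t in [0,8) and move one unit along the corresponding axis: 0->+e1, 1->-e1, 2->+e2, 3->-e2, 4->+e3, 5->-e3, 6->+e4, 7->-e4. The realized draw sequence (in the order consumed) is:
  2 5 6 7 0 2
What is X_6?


t=0: X=(-5, 4, -1, 3), d=2 → +e2, X_1=(-5, 5, -1, 3)
t=1: X=(-5, 5, -1, 3), d=5 → -e3, X_2=(-5, 5, -2, 3)
t=2: X=(-5, 5, -2, 3), d=6 → +e4, X_3=(-5, 5, -2, 4)
t=3: X=(-5, 5, -2, 4), d=7 → -e4, X_4=(-5, 5, -2, 3)
t=4: X=(-5, 5, -2, 3), d=0 → +e1, X_5=(-4, 5, -2, 3)
t=5: X=(-4, 5, -2, 3), d=2 → +e2, X_6=(-4, 6, -2, 3)

(-4, 6, -2, 3)


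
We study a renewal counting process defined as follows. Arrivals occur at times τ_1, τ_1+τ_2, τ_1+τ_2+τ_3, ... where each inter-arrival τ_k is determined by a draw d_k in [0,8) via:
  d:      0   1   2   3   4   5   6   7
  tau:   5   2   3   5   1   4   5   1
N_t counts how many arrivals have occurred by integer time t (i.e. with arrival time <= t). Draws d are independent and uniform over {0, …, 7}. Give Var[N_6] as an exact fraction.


Inter-arrival values over d=0..7: [5, 2, 3, 5, 1, 4, 5, 1]
Each d has probability 1/8, so the pmf of τ is: f(1) = 1/4, f(2) = 1/8, f(3) = 1/8, f(4) = 1/8, f(5) = 3/8
Let p_n(j) = P(N_n = j), with p_0 = [1]. Condition on τ_1: p_n(0) = P(τ > n), and for j >= 1, p_n(j) = Σ_{k<=n} f(k)·p_{n−k}(j−1)
p_1 = [3/4, 1/4]  (j = 0..1)
p_2 = [5/8, 5/16, 1/16]  (j = 0..2)
p_3 = [1/2, 3/8, 7/64, 1/64]  (j = 0..3)
p_4 = [3/8, 27/64, 21/128, 9/256, 1/256]  (j = 0..4)
p_5 = [0, 45/64, 57/256, 1/16, 11/1024, 1/1024]  (j = 0..5)
p_6 = [0, 15/32, 209/512, 25/256, 45/2048, 13/4096, 1/4096]  (j = 0..6)
E[N_6] = Σ j·p_6(j) = 6895/4096;  E[N_6²] = Σ j²·p_6(j) = 14009/4096
Var[N_6] = 14009/4096 − (6895/4096)² = 9839839/16777216

9839839/16777216


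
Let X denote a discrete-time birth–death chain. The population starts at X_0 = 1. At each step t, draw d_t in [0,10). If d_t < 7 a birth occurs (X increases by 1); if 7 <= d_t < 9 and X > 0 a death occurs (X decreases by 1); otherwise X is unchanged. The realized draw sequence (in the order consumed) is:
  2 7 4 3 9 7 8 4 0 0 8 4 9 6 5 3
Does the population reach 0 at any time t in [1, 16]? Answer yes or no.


no

t=0: X=1, d=2 → birth, X_1=2
t=1: X=2, d=7 → death, X_2=1
t=2: X=1, d=4 → birth, X_3=2
t=3: X=2, d=3 → birth, X_4=3
t=4: X=3, d=9 → hold, X_5=3
t=5: X=3, d=7 → death, X_6=2
t=6: X=2, d=8 → death, X_7=1
t=7: X=1, d=4 → birth, X_8=2
t=8: X=2, d=0 → birth, X_9=3
t=9: X=3, d=0 → birth, X_10=4
t=10: X=4, d=8 → death, X_11=3
t=11: X=3, d=4 → birth, X_12=4
t=12: X=4, d=9 → hold, X_13=4
t=13: X=4, d=6 → birth, X_14=5
t=14: X=5, d=5 → birth, X_15=6
t=15: X=6, d=3 → birth, X_16=7
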